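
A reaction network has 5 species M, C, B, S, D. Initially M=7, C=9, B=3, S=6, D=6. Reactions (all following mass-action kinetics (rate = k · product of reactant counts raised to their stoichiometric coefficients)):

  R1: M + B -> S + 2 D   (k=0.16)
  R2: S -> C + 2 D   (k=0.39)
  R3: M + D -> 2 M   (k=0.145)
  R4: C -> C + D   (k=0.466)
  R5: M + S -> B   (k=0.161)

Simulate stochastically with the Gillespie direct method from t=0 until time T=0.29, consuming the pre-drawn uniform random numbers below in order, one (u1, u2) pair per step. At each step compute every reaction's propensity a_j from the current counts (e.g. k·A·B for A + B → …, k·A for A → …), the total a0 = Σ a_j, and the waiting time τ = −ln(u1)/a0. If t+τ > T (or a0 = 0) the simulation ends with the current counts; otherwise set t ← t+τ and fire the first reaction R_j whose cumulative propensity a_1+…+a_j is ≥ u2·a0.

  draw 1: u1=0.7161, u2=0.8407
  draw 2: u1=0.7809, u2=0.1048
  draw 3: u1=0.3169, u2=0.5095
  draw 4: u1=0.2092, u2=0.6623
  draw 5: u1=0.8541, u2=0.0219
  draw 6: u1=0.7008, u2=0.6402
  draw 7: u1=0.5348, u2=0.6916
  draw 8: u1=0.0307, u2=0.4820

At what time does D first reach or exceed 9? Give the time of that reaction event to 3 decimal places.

t=0.000: M=7 C=9 B=3 S=6 D=6
Draw 1: a1=3.360, a2=2.340, a3=6.090, a4=4.194, a5=6.762, a0=22.746; τ=−ln(0.7161)/22.746=0.015 → t=0.015; u2·a0=0.8407·22.746=19.123; a1+…+a4=15.984 < 19.123 ≤ a1+…+a5=22.746 → R5 fires; M=6 C=9 B=4 S=5 D=6
Draw 2: a1=3.840, a2=1.950, a3=5.220, a4=4.194, a5=4.830, a0=20.034; τ=−ln(0.7809)/20.034=0.012 → t=0.027; u2·a0=0.1048·20.034=2.100 ≤ a1=3.840 → R1 fires; M=5 C=9 B=3 S=6 D=8
Draw 3: a1=2.400, a2=2.340, a3=5.800, a4=4.194, a5=4.830, a0=19.564; τ=−ln(0.3169)/19.564=0.059 → t=0.086; u2·a0=0.5095·19.564=9.968; a1+a2=4.740 < 9.968 ≤ a1+…+a3=10.540 → R3 fires; M=6 C=9 B=3 S=6 D=7
Draw 4: a1=2.880, a2=2.340, a3=6.090, a4=4.194, a5=5.796, a0=21.300; τ=−ln(0.2092)/21.300=0.073 → t=0.159; u2·a0=0.6623·21.300=14.107; a1+…+a3=11.310 < 14.107 ≤ a1+…+a4=15.504 → R4 fires; M=6 C=9 B=3 S=6 D=8
Draw 5: a1=2.880, a2=2.340, a3=6.960, a4=4.194, a5=5.796, a0=22.170; τ=−ln(0.8541)/22.170=0.007 → t=0.166; u2·a0=0.0219·22.170=0.486 ≤ a1=2.880 → R1 fires; M=5 C=9 B=2 S=7 D=10
Draw 6: a1=1.600, a2=2.730, a3=7.250, a4=4.194, a5=5.635, a0=21.409; τ=−ln(0.7008)/21.409=0.017 → t=0.183; u2·a0=0.6402·21.409=13.706; a1+…+a3=11.580 < 13.706 ≤ a1+…+a4=15.774 → R4 fires; M=5 C=9 B=2 S=7 D=11
Draw 7: a1=1.600, a2=2.730, a3=7.975, a4=4.194, a5=5.635, a0=22.134; τ=−ln(0.5348)/22.134=0.028 → t=0.211; u2·a0=0.6916·22.134=15.308; a1+…+a3=12.305 < 15.308 ≤ a1+…+a4=16.499 → R4 fires; M=5 C=9 B=2 S=7 D=12
Draw 8: a1=1.600, a2=2.730, a3=8.700, a4=4.194, a5=5.635, a0=22.859; τ=−ln(0.0307)/22.859=0.152 → t=0.364 > T=0.29: stop.
D first becomes ≥ 9 when it reaches 10 at the event at t=0.166.

Threshold first reached at t = 0.166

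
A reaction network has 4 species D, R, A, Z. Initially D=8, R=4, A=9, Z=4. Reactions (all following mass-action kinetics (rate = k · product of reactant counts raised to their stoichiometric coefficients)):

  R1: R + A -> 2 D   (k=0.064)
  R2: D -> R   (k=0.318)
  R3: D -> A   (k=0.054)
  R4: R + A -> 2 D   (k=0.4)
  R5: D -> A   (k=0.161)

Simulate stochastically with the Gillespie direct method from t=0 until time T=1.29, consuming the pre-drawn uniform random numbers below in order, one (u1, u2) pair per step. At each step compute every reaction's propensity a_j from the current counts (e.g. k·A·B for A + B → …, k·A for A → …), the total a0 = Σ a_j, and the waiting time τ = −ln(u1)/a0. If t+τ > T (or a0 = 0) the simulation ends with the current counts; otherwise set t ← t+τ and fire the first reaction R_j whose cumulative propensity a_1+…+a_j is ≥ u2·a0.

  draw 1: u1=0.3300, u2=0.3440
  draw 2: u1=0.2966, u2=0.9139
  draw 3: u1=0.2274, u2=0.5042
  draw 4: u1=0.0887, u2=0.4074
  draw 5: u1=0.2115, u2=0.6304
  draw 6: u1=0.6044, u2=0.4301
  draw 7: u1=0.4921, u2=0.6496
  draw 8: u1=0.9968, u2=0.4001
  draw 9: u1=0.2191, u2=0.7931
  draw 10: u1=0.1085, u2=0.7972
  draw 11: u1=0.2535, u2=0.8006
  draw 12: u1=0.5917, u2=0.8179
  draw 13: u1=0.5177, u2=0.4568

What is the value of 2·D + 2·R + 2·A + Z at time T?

Check how each reaction changes W = 2·D + 2·R + 2·A + Z (weight of products minus weight of reactants):
R1: R + A -> 2 D: (2·2) − (2·1 + 2·1) = 4 − 4 = 0
R2: D -> R: (2·1) − (2·1) = 2 − 2 = 0
R3: D -> A: (2·1) − (2·1) = 2 − 2 = 0
R4: R + A -> 2 D: (2·2) − (2·1 + 2·1) = 4 − 4 = 0
R5: D -> A: (2·1) − (2·1) = 2 − 2 = 0
Every reaction leaves W unchanged, so W is conserved and no simulation is needed: W(T) = W(0) = 2·8 + 2·4 + 2·9 + 4 = 46

Value at T = 46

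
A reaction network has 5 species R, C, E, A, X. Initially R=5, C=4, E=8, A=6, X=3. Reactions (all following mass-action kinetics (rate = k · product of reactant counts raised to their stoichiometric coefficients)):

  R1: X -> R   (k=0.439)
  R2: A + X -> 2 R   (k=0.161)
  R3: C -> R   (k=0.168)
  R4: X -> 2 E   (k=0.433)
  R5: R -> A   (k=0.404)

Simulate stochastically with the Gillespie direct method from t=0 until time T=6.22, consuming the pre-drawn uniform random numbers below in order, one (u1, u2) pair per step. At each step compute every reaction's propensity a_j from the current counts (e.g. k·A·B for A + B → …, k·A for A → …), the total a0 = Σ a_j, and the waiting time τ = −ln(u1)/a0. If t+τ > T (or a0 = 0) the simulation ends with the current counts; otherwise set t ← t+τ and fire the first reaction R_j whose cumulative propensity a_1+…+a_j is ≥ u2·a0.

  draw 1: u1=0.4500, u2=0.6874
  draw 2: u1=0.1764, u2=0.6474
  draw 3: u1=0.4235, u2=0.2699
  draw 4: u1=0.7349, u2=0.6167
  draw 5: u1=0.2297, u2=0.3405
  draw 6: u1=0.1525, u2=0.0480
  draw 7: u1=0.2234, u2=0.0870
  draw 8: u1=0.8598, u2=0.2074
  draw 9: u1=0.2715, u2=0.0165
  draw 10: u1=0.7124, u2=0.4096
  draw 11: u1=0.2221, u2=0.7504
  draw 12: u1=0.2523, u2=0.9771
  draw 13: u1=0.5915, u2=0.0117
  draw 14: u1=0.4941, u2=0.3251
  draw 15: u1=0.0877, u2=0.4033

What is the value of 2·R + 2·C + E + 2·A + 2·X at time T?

Value at T = 44

Check how each reaction changes W = 2·R + 2·C + E + 2·A + 2·X (weight of products minus weight of reactants):
R1: X -> R: (2·1) − (2·1) = 2 − 2 = 0
R2: A + X -> 2 R: (2·2) − (2·1 + 2·1) = 4 − 4 = 0
R3: C -> R: (2·1) − (2·1) = 2 − 2 = 0
R4: X -> 2 E: (1·2) − (2·1) = 2 − 2 = 0
R5: R -> A: (2·1) − (2·1) = 2 − 2 = 0
Every reaction leaves W unchanged, so W is conserved and no simulation is needed: W(T) = W(0) = 2·5 + 2·4 + 8 + 2·6 + 2·3 = 44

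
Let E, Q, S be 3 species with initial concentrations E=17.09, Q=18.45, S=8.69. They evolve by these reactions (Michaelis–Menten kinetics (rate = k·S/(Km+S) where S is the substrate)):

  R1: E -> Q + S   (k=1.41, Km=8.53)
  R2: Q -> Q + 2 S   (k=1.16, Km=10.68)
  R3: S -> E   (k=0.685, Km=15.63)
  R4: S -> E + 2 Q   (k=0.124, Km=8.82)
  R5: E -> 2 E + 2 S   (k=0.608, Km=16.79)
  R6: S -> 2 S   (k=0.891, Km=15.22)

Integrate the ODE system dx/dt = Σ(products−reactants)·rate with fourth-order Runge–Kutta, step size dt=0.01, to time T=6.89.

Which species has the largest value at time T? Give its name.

RK4 with dt=0.01: 689 steps to T=6.89. Trajectory (selected grid times):
t=0.00: E=17.09 Q=18.45 S=8.69
t=0.77: E=16.86 Q=19.27 S=11.04
t=1.53: E=16.66 Q=20.09 S=13.37
t=2.30: E=16.49 Q=20.93 S=15.75
t=3.06: E=16.35 Q=21.76 S=18.11
t=3.83: E=16.22 Q=22.60 S=20.52
t=4.59: E=16.12 Q=23.44 S=22.90
t=5.36: E=16.03 Q=24.29 S=25.34
t=6.12: E=15.95 Q=25.13 S=27.75
t=6.89: E=15.89 Q=25.98 S=30.21
At T=6.89: E=15.89 Q=25.98 S=30.21; the largest is S.

Dominant species at T: S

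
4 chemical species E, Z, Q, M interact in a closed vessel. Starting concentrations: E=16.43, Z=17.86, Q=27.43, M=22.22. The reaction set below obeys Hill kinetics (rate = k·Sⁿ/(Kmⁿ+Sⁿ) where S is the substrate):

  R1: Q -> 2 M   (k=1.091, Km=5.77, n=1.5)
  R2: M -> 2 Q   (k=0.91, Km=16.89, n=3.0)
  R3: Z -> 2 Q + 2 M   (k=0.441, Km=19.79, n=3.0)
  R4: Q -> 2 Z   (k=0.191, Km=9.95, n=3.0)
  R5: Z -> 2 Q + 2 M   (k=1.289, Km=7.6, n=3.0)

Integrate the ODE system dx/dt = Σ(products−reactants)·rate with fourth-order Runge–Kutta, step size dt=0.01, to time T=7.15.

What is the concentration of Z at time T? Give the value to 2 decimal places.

Z at T = 11.64

RK4 with dt=0.01: 715 steps to T=7.15. Trajectory (selected grid times):
t=0.00: E=16.43 Z=17.86 Q=27.43 M=22.22
t=0.79: E=16.43 Z=17.07 Q=29.72 M=25.44
t=1.59: E=16.43 Z=16.29 Q=32.08 M=28.61
t=2.38: E=16.43 Z=15.55 Q=34.43 M=31.69
t=3.18: E=16.43 Z=14.82 Q=36.80 M=34.73
t=3.97: E=16.43 Z=14.13 Q=39.11 M=37.68
t=4.77: E=16.43 Z=13.46 Q=41.43 M=40.61
t=5.56: E=16.43 Z=12.82 Q=43.67 M=43.44
t=6.36: E=16.43 Z=12.21 Q=45.90 M=46.24
t=7.15: E=16.43 Z=11.64 Q=48.04 M=48.95
Read off Z at T=7.15: 11.64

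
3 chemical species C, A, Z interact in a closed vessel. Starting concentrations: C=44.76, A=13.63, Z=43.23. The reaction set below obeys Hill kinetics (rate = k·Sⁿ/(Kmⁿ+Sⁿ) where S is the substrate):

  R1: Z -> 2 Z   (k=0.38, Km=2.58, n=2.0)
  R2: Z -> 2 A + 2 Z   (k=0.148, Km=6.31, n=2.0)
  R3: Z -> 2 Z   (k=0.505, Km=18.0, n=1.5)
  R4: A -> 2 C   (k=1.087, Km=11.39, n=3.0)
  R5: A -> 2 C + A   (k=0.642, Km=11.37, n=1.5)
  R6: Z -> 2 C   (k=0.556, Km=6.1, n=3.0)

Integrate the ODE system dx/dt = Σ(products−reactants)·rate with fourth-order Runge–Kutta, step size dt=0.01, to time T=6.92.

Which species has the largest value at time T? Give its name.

RK4 with dt=0.01: 692 steps to T=6.92. Trajectory (selected grid times):
t=0.00: C=44.76 A=13.63 Z=43.23
t=0.77: C=47.21 A=13.33 Z=43.51
t=1.54: C=49.64 A=13.05 Z=43.80
t=2.31: C=52.02 A=12.77 Z=44.08
t=3.08: C=54.38 A=12.51 Z=44.37
t=3.84: C=56.67 A=12.27 Z=44.65
t=4.61: C=58.96 A=12.03 Z=44.93
t=5.38: C=61.22 A=11.81 Z=45.22
t=6.15: C=63.45 A=11.60 Z=45.51
t=6.92: C=65.65 A=11.40 Z=45.80
At T=6.92: C=65.65 A=11.40 Z=45.80; the largest is C.

Dominant species at T: C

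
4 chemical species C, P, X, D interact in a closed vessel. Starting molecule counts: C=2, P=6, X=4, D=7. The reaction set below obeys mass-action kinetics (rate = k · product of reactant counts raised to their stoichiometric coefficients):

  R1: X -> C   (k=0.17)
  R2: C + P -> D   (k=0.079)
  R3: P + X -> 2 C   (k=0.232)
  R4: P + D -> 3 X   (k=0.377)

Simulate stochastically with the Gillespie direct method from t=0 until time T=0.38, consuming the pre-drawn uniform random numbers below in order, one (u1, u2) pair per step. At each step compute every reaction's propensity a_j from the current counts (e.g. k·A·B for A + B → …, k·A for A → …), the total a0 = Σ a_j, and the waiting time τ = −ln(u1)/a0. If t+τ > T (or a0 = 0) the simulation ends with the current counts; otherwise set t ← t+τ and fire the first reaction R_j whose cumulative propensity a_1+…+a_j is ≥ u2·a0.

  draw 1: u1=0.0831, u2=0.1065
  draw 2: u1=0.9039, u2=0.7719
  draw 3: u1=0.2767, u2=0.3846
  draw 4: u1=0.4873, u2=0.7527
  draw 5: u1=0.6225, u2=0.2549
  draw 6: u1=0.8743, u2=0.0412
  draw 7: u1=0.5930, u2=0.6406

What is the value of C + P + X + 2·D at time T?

Check how each reaction changes W = C + P + X + 2·D (weight of products minus weight of reactants):
R1: X -> C: (1·1) − (1·1) = 1 − 1 = 0
R2: C + P -> D: (2·1) − (1·1 + 1·1) = 2 − 2 = 0
R3: P + X -> 2 C: (1·2) − (1·1 + 1·1) = 2 − 2 = 0
R4: P + D -> 3 X: (1·3) − (1·1 + 2·1) = 3 − 3 = 0
Every reaction leaves W unchanged, so W is conserved and no simulation is needed: W(T) = W(0) = 2 + 6 + 4 + 2·7 = 26

Value at T = 26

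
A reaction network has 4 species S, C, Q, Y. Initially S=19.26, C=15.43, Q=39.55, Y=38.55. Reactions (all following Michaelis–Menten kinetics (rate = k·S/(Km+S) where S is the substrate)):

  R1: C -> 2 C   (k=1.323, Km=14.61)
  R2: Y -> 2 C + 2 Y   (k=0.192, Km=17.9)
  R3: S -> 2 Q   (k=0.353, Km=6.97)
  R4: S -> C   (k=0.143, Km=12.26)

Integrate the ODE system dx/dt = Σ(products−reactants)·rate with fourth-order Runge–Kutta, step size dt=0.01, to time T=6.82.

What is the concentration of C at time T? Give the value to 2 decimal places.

C at T = 22.90

RK4 with dt=0.01: 682 steps to T=6.82. Trajectory (selected grid times):
t=0.00: S=19.26 C=15.43 Q=39.55 Y=38.55
t=0.76: S=19.00 C=16.22 Q=39.94 Y=38.65
t=1.52: S=18.74 C=17.02 Q=40.34 Y=38.75
t=2.27: S=18.48 C=17.82 Q=40.72 Y=38.85
t=3.03: S=18.22 C=18.64 Q=41.11 Y=38.95
t=3.79: S=17.96 C=19.48 Q=41.50 Y=39.05
t=4.55: S=17.70 C=20.32 Q=41.88 Y=39.15
t=5.30: S=17.45 C=21.16 Q=42.26 Y=39.25
t=6.06: S=17.20 C=22.03 Q=42.64 Y=39.35
t=6.82: S=16.94 C=22.90 Q=43.02 Y=39.45
Read off C at T=6.82: 22.90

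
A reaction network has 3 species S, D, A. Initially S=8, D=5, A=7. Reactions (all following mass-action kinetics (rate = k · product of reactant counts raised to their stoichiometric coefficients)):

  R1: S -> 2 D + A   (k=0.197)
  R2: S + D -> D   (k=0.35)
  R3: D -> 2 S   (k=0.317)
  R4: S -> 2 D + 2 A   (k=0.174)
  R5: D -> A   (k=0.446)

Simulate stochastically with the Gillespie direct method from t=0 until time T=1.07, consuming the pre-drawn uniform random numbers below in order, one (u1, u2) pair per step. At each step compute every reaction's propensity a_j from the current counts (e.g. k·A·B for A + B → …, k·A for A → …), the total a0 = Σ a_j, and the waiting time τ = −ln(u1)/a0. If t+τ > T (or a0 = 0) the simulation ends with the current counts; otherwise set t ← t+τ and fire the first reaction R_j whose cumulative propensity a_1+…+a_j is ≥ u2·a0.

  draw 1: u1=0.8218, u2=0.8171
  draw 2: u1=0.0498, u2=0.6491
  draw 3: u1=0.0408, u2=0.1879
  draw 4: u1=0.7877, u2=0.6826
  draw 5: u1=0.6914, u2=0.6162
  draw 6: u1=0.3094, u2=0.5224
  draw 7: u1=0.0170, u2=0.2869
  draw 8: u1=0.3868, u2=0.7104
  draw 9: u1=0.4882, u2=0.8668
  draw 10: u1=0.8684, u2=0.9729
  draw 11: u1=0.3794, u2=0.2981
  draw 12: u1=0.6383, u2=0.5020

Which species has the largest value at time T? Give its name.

Dominant species at T: A

t=0.000: S=8 D=5 A=7
Draw 1: a1=1.576, a2=14.000, a3=1.585, a4=1.392, a5=2.230, a0=20.783; τ=−ln(0.8218)/20.783=0.009 → t=0.009; u2·a0=0.8171·20.783=16.982; a1+a2=15.576 < 16.982 ≤ a1+…+a3=17.161 → R3 fires; S=10 D=4 A=7
Draw 2: a1=1.970, a2=14.000, a3=1.268, a4=1.740, a5=1.784, a0=20.762; τ=−ln(0.0498)/20.762=0.144 → t=0.154; u2·a0=0.6491·20.762=13.477; a1=1.970 < 13.477 ≤ a1+a2=15.970 → R2 fires; S=9 D=4 A=7
Draw 3: a1=1.773, a2=12.600, a3=1.268, a4=1.566, a5=1.784, a0=18.991; τ=−ln(0.0408)/18.991=0.168 → t=0.322; u2·a0=0.1879·18.991=3.568; a1=1.773 < 3.568 ≤ a1+a2=14.373 → R2 fires; S=8 D=4 A=7
Draw 4: a1=1.576, a2=11.200, a3=1.268, a4=1.392, a5=1.784, a0=17.220; τ=−ln(0.7877)/17.220=0.014 → t=0.336; u2·a0=0.6826·17.220=11.754; a1=1.576 < 11.754 ≤ a1+a2=12.776 → R2 fires; S=7 D=4 A=7
Draw 5: a1=1.379, a2=9.800, a3=1.268, a4=1.218, a5=1.784, a0=15.449; τ=−ln(0.6914)/15.449=0.024 → t=0.360; u2·a0=0.6162·15.449=9.520; a1=1.379 < 9.520 ≤ a1+a2=11.179 → R2 fires; S=6 D=4 A=7
Draw 6: a1=1.182, a2=8.400, a3=1.268, a4=1.044, a5=1.784, a0=13.678; τ=−ln(0.3094)/13.678=0.086 → t=0.446; u2·a0=0.5224·13.678=7.145; a1=1.182 < 7.145 ≤ a1+a2=9.582 → R2 fires; S=5 D=4 A=7
Draw 7: a1=0.985, a2=7.000, a3=1.268, a4=0.870, a5=1.784, a0=11.907; τ=−ln(0.0170)/11.907=0.342 → t=0.788; u2·a0=0.2869·11.907=3.416; a1=0.985 < 3.416 ≤ a1+a2=7.985 → R2 fires; S=4 D=4 A=7
Draw 8: a1=0.788, a2=5.600, a3=1.268, a4=0.696, a5=1.784, a0=10.136; τ=−ln(0.3868)/10.136=0.094 → t=0.882; u2·a0=0.7104·10.136=7.201; a1+a2=6.388 < 7.201 ≤ a1+…+a3=7.656 → R3 fires; S=6 D=3 A=7
Draw 9: a1=1.182, a2=6.300, a3=0.951, a4=1.044, a5=1.338, a0=10.815; τ=−ln(0.4882)/10.815=0.066 → t=0.948; u2·a0=0.8668·10.815=9.374; a1+…+a3=8.433 < 9.374 ≤ a1+…+a4=9.477 → R4 fires; S=5 D=5 A=9
Draw 10: a1=0.985, a2=8.750, a3=1.585, a4=0.870, a5=2.230, a0=14.420; τ=−ln(0.8684)/14.420=0.010 → t=0.958; u2·a0=0.9729·14.420=14.029; a1+…+a4=12.190 < 14.029 ≤ a1+…+a5=14.420 → R5 fires; S=5 D=4 A=10
Draw 11: a1=0.985, a2=7.000, a3=1.268, a4=0.870, a5=1.784, a0=11.907; τ=−ln(0.3794)/11.907=0.081 → t=1.039; u2·a0=0.2981·11.907=3.549; a1=0.985 < 3.549 ≤ a1+a2=7.985 → R2 fires; S=4 D=4 A=10
Draw 12: a1=0.788, a2=5.600, a3=1.268, a4=0.696, a5=1.784, a0=10.136; τ=−ln(0.6383)/10.136=0.044 → t=1.084 > T=1.07: stop.
At T=1.07: S=4 D=4 A=10; the largest is A.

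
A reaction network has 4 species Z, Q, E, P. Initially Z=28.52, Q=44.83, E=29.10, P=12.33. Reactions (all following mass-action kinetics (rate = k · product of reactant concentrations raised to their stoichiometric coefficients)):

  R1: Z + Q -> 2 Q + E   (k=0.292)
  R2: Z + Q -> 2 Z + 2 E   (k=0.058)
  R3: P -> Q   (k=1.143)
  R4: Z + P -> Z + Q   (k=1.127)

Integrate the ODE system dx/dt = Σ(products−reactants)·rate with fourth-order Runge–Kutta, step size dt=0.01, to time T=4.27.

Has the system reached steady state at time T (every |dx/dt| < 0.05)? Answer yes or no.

Steady state at T: yes

RK4 with dt=0.01: 427 steps to T=4.27. Trajectory (selected grid times):
t=0.00: Z=28.52 Q=44.83 E=29.10 P=12.33
t=0.47: Z=0.00 Q=84.80 E=78.82 P=0.87
t=0.95: Z=0.00 Q=85.18 E=78.83 P=0.50
t=1.42: Z=0.00 Q=85.39 E=78.83 P=0.29
t=1.90: Z=0.00 Q=85.51 E=78.83 P=0.17
t=2.37: Z=0.00 Q=85.58 E=78.83 P=0.10
t=2.85: Z=0.00 Q=85.62 E=78.83 P=0.06
t=3.32: Z=0.00 Q=85.65 E=78.83 P=0.03
t=3.80: Z=0.00 Q=85.66 E=78.83 P=0.02
t=4.27: Z=0.00 Q=85.67 E=78.83 P=0.01
Rates at T: R1=0.0000, R2=0.0000, R3=0.0130, R4=0.0000
dx/dt at T (Σ net stoichiometry × rate): Z=-0.0000, Q=+0.0130, E=+0.0000, P=-0.0130
Largest |dx/dt| is |+0.0130| (Q) < 0.05 → steady.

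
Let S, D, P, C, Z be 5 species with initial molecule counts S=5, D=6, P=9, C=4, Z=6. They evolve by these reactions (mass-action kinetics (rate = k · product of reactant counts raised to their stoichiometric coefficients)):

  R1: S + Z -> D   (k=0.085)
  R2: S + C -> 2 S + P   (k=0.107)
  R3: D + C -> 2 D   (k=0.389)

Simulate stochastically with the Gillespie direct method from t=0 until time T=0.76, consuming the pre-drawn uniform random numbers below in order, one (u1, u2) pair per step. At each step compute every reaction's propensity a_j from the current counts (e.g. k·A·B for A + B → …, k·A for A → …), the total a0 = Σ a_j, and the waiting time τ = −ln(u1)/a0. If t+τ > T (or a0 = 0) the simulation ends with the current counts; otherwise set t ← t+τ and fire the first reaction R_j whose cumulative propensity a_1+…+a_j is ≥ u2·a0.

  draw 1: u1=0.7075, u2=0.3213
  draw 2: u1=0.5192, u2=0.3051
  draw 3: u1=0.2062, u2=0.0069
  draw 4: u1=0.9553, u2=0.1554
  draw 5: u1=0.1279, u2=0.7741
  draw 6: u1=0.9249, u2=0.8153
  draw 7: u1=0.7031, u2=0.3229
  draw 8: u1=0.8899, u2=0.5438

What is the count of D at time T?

D at T = 11

t=0.000: S=5 D=6 P=9 C=4 Z=6
Draw 1: a1=2.550, a2=2.140, a3=9.336, a0=14.026; τ=−ln(0.7075)/14.026=0.025 → t=0.025; u2·a0=0.3213·14.026=4.507; a1=2.550 < 4.507 ≤ a1+a2=4.690 → R2 fires; S=6 D=6 P=10 C=3 Z=6
Draw 2: a1=3.060, a2=1.926, a3=7.002, a0=11.988; τ=−ln(0.5192)/11.988=0.055 → t=0.079; u2·a0=0.3051·11.988=3.658; a1=3.060 < 3.658 ≤ a1+a2=4.986 → R2 fires; S=7 D=6 P=11 C=2 Z=6
Draw 3: a1=3.570, a2=1.498, a3=4.668, a0=9.736; τ=−ln(0.2062)/9.736=0.162 → t=0.242; u2·a0=0.0069·9.736=0.067 ≤ a1=3.570 → R1 fires; S=6 D=7 P=11 C=2 Z=5
Draw 4: a1=2.550, a2=1.284, a3=5.446, a0=9.280; τ=−ln(0.9553)/9.280=0.005 → t=0.246; u2·a0=0.1554·9.280=1.442 ≤ a1=2.550 → R1 fires; S=5 D=8 P=11 C=2 Z=4
Draw 5: a1=1.700, a2=1.070, a3=6.224, a0=8.994; τ=−ln(0.1279)/8.994=0.229 → t=0.475; u2·a0=0.7741·8.994=6.962; a1+a2=2.770 < 6.962 ≤ a1+…+a3=8.994 → R3 fires; S=5 D=9 P=11 C=1 Z=4
Draw 6: a1=1.700, a2=0.535, a3=3.501, a0=5.736; τ=−ln(0.9249)/5.736=0.014 → t=0.489; u2·a0=0.8153·5.736=4.677; a1+a2=2.235 < 4.677 ≤ a1+…+a3=5.736 → R3 fires; S=5 D=10 P=11 C=0 Z=4
Draw 7: a1=1.700, a2=0.000, a3=0.000, a0=1.700; τ=−ln(0.7031)/1.700=0.207 → t=0.696; u2·a0=0.3229·1.700=0.549 ≤ a1=1.700 → R1 fires; S=4 D=11 P=11 C=0 Z=3
Draw 8: a1=1.020, a2=0.000, a3=0.000, a0=1.020; τ=−ln(0.8899)/1.020=0.114 → t=0.810 > T=0.76: stop.
Read off D at T=0.76: 11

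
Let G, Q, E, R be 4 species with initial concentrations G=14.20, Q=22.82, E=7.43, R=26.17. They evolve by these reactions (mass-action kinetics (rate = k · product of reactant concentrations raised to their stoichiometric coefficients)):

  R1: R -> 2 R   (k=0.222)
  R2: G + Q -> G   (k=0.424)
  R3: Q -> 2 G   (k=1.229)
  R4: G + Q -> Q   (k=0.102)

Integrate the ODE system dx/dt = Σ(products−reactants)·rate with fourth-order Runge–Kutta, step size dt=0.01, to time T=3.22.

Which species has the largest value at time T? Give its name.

RK4 with dt=0.01: 322 steps to T=3.22. Trajectory (selected grid times):
t=0.00: G=14.20 Q=22.82 E=7.43 R=26.17
t=0.36: G=16.63 Q=1.28 E=7.43 R=28.35
t=0.72: G=16.74 Q=0.06 E=7.43 R=30.71
t=1.07: G=16.75 Q=0.00 E=7.43 R=33.19
t=1.43: G=16.75 Q=0.00 E=7.43 R=35.95
t=1.79: G=16.75 Q=0.00 E=7.43 R=38.94
t=2.15: G=16.75 Q=0.00 E=7.43 R=42.18
t=2.50: G=16.75 Q=0.00 E=7.43 R=45.59
t=2.86: G=16.75 Q=0.00 E=7.43 R=49.38
t=3.22: G=16.75 Q=0.00 E=7.43 R=53.49
At T=3.22: G=16.75 Q=0.00 E=7.43 R=53.49; the largest is R.

Dominant species at T: R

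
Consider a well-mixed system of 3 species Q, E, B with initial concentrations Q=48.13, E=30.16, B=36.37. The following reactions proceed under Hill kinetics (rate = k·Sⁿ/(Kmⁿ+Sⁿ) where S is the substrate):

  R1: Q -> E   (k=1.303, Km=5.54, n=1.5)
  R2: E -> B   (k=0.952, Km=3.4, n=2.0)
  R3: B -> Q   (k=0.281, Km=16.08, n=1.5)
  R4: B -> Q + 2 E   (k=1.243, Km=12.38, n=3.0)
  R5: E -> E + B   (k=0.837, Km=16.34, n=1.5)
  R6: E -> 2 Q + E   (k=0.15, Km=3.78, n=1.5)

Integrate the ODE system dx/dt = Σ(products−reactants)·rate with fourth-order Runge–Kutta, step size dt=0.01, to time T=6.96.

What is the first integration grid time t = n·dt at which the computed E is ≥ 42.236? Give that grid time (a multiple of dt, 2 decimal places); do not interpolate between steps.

Threshold first reached at t = 4.47

RK4 with dt=0.01: 696 steps to T=6.96. Trajectory (selected grid times):
t=0.00: Q=48.13 E=30.16 B=36.37
t=0.77: Q=48.47 E=32.24 B=36.47
t=1.55: Q=48.82 E=34.35 B=36.59
t=2.32: Q=49.17 E=36.44 B=36.72
t=3.09: Q=49.52 E=38.52 B=36.86
t=3.87: Q=49.87 E=40.63 B=37.01
t=4.46: Q=50.14 E=42.23 B=37.12
t=4.47: Q=50.14 E=42.26 B=37.12
t=4.64: Q=50.22 E=42.72 B=37.16
t=5.41: Q=50.57 E=44.80 B=37.32
t=6.19: Q=50.92 E=46.92 B=37.49
t=6.96: Q=51.27 E=49.00 B=37.67
E(4.46)=42.230 < 42.236 but E(4.47)=42.257 ≥ 42.236, so the first grid time is t=4.47.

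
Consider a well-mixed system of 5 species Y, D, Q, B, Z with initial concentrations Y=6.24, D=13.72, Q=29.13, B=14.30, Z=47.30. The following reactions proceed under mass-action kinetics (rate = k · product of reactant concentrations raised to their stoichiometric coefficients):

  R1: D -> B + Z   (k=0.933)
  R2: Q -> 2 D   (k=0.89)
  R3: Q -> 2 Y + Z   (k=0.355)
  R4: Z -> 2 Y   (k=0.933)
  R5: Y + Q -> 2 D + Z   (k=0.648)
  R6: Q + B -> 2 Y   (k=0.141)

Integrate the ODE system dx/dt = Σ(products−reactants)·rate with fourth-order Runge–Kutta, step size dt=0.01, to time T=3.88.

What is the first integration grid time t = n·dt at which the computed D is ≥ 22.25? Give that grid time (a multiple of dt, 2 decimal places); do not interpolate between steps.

RK4 with dt=0.01: 388 steps to T=3.88. Trajectory (selected grid times):
t=0.00: Y=6.24 D=13.72 Q=29.13 B=14.30 Z=47.30
t=0.03: Y=8.74 D=22.22 Q=22.84 B=13.29 Z=50.52
t=0.04: Y=9.38 D=24.95 Q=20.88 B=13.11 Z=51.62
t=0.43: Y=46.20 D=42.85 Q=0.01 B=25.73 Z=61.43
t=0.86: Y=92.10 D=28.70 Q=0.00 B=39.90 Z=52.65
t=1.29: Y=130.45 D=19.21 Q=0.00 B=49.38 Z=42.96
t=1.72: Y=161.22 D=12.86 Q=0.00 B=55.73 Z=33.92
t=2.16: Y=185.72 D=8.53 Q=0.00 B=60.06 Z=26.00
t=2.59: Y=203.96 D=5.71 Q=0.00 B=62.88 Z=19.70
t=3.02: Y=217.69 D=3.82 Q=0.00 B=64.77 Z=14.73
t=3.45: Y=227.90 D=2.56 Q=0.00 B=66.03 Z=10.89
t=3.88: Y=235.41 D=1.71 Q=0.00 B=66.88 Z=7.98
D(0.03)=22.216 < 22.25 but D(0.04)=24.952 ≥ 22.25, so the first grid time is t=0.04.

Threshold first reached at t = 0.04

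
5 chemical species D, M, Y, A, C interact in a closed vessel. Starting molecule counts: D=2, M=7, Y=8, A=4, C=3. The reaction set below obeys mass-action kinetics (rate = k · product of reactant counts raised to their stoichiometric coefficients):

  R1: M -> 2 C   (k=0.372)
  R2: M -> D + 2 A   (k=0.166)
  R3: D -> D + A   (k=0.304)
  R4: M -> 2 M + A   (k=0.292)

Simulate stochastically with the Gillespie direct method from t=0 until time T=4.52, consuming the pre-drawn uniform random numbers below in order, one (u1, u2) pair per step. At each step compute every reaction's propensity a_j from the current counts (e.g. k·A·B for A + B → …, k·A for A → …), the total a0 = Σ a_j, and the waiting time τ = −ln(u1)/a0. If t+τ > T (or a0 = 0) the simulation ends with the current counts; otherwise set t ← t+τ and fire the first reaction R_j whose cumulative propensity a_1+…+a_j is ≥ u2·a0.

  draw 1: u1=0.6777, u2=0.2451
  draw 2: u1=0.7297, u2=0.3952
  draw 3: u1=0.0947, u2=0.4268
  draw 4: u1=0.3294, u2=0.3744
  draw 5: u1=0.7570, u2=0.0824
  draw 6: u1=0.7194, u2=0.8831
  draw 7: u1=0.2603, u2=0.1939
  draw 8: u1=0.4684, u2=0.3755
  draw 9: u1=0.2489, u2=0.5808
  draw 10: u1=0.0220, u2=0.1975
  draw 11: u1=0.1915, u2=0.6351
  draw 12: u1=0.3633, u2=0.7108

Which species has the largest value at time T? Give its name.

t=0.000: D=2 M=7 Y=8 A=4 C=3
Draw 1: a1=2.604, a2=1.162, a3=0.608, a4=2.044, a0=6.418; τ=−ln(0.6777)/6.418=0.061 → t=0.061; u2·a0=0.2451·6.418=1.573 ≤ a1=2.604 → R1 fires; D=2 M=6 Y=8 A=4 C=5
Draw 2: a1=2.232, a2=0.996, a3=0.608, a4=1.752, a0=5.588; τ=−ln(0.7297)/5.588=0.056 → t=0.117; u2·a0=0.3952·5.588=2.208 ≤ a1=2.232 → R1 fires; D=2 M=5 Y=8 A=4 C=7
Draw 3: a1=1.860, a2=0.830, a3=0.608, a4=1.460, a0=4.758; τ=−ln(0.0947)/4.758=0.495 → t=0.612; u2·a0=0.4268·4.758=2.031; a1=1.860 < 2.031 ≤ a1+a2=2.690 → R2 fires; D=3 M=4 Y=8 A=6 C=7
Draw 4: a1=1.488, a2=0.664, a3=0.912, a4=1.168, a0=4.232; τ=−ln(0.3294)/4.232=0.262 → t=0.875; u2·a0=0.3744·4.232=1.584; a1=1.488 < 1.584 ≤ a1+a2=2.152 → R2 fires; D=4 M=3 Y=8 A=8 C=7
Draw 5: a1=1.116, a2=0.498, a3=1.216, a4=0.876, a0=3.706; τ=−ln(0.7570)/3.706=0.075 → t=0.950; u2·a0=0.0824·3.706=0.305 ≤ a1=1.116 → R1 fires; D=4 M=2 Y=8 A=8 C=9
Draw 6: a1=0.744, a2=0.332, a3=1.216, a4=0.584, a0=2.876; τ=−ln(0.7194)/2.876=0.115 → t=1.064; u2·a0=0.8831·2.876=2.540; a1+…+a3=2.292 < 2.540 ≤ a1+…+a4=2.876 → R4 fires; D=4 M=3 Y=8 A=9 C=9
Draw 7: a1=1.116, a2=0.498, a3=1.216, a4=0.876, a0=3.706; τ=−ln(0.2603)/3.706=0.363 → t=1.428; u2·a0=0.1939·3.706=0.719 ≤ a1=1.116 → R1 fires; D=4 M=2 Y=8 A=9 C=11
Draw 8: a1=0.744, a2=0.332, a3=1.216, a4=0.584, a0=2.876; τ=−ln(0.4684)/2.876=0.264 → t=1.691; u2·a0=0.3755·2.876=1.080; a1+a2=1.076 < 1.080 ≤ a1+…+a3=2.292 → R3 fires; D=4 M=2 Y=8 A=10 C=11
Draw 9: a1=0.744, a2=0.332, a3=1.216, a4=0.584, a0=2.876; τ=−ln(0.2489)/2.876=0.484 → t=2.175; u2·a0=0.5808·2.876=1.670; a1+a2=1.076 < 1.670 ≤ a1+…+a3=2.292 → R3 fires; D=4 M=2 Y=8 A=11 C=11
Draw 10: a1=0.744, a2=0.332, a3=1.216, a4=0.584, a0=2.876; τ=−ln(0.0220)/2.876=1.327 → t=3.502; u2·a0=0.1975·2.876=0.568 ≤ a1=0.744 → R1 fires; D=4 M=1 Y=8 A=11 C=13
Draw 11: a1=0.372, a2=0.166, a3=1.216, a4=0.292, a0=2.046; τ=−ln(0.1915)/2.046=0.808 → t=4.310; u2·a0=0.6351·2.046=1.299; a1+a2=0.538 < 1.299 ≤ a1+…+a3=1.754 → R3 fires; D=4 M=1 Y=8 A=12 C=13
Draw 12: a1=0.372, a2=0.166, a3=1.216, a4=0.292, a0=2.046; τ=−ln(0.3633)/2.046=0.495 → t=4.805 > T=4.52: stop.
At T=4.52: D=4 M=1 Y=8 A=12 C=13; the largest is C.

Dominant species at T: C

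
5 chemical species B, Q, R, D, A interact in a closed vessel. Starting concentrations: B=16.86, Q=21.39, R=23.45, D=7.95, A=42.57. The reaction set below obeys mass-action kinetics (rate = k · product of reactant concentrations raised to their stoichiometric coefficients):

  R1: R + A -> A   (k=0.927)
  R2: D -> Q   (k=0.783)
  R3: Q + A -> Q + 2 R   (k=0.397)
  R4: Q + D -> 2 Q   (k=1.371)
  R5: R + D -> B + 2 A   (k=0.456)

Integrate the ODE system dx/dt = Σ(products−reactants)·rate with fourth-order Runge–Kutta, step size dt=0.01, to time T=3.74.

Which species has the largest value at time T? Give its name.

RK4 with dt=0.01: 374 steps to T=3.74. Trajectory (selected grid times):
t=0.00: B=16.86 Q=21.39 R=23.45 D=7.95 A=42.57
t=0.42: B=18.65 Q=27.55 R=23.35 D=0.00 A=0.50
t=0.83: B=18.65 Q=27.55 R=23.36 D=0.00 A=0.01
t=1.25: B=18.65 Q=27.55 R=23.36 D=0.00 A=0.00
t=1.66: B=18.65 Q=27.55 R=23.36 D=0.00 A=0.00
t=2.08: B=18.65 Q=27.55 R=23.36 D=0.00 A=0.00
t=2.49: B=18.65 Q=27.55 R=23.36 D=0.00 A=0.00
t=2.91: B=18.65 Q=27.55 R=23.36 D=0.00 A=0.00
t=3.32: B=18.65 Q=27.55 R=23.36 D=0.00 A=0.00
t=3.74: B=18.65 Q=27.55 R=23.36 D=0.00 A=0.00
At T=3.74: B=18.65 Q=27.55 R=23.36 D=0.00 A=0.00; the largest is Q.

Dominant species at T: Q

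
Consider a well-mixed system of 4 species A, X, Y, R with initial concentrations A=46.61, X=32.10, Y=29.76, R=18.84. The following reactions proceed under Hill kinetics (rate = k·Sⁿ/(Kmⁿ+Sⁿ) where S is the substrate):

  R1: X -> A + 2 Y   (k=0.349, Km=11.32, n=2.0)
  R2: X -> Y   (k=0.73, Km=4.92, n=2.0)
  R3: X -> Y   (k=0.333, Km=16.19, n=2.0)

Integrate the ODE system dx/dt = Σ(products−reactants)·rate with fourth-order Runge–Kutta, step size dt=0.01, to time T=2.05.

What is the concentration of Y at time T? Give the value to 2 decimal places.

RK4 with dt=0.01: 205 steps to T=2.05. Trajectory (selected grid times):
t=0.00: A=46.61 X=32.10 Y=29.76 R=18.84
t=0.23: A=46.68 X=31.80 Y=30.13 R=18.84
t=0.46: A=46.75 X=31.51 Y=30.49 R=18.84
t=0.68: A=46.82 X=31.23 Y=30.85 R=18.84
t=0.91: A=46.89 X=30.93 Y=31.21 R=18.84
t=1.14: A=46.96 X=30.64 Y=31.58 R=18.84
t=1.37: A=47.03 X=30.34 Y=31.94 R=18.84
t=1.59: A=47.10 X=30.06 Y=32.29 R=18.84
t=1.82: A=47.17 X=29.77 Y=32.65 R=18.84
t=2.05: A=47.24 X=29.48 Y=33.01 R=18.84
Read off Y at T=2.05: 33.01

Y at T = 33.01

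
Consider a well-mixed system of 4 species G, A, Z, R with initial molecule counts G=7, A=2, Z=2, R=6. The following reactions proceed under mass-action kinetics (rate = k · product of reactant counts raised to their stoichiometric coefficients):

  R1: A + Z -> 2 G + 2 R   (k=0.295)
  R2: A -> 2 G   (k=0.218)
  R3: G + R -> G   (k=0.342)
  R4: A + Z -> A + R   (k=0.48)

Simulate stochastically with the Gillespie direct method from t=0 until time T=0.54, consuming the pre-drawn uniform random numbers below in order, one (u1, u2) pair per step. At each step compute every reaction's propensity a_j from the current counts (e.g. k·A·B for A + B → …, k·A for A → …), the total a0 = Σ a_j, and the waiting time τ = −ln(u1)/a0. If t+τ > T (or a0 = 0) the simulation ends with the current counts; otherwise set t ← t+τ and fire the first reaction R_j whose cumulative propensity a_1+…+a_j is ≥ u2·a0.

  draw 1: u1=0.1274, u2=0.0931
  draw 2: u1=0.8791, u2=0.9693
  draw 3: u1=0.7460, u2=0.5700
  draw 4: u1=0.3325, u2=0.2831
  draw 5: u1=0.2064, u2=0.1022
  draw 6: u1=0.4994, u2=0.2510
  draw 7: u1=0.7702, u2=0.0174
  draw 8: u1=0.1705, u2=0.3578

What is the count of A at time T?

t=0.000: G=7 A=2 Z=2 R=6
Draw 1: a1=1.180, a2=0.436, a3=14.364, a4=1.920, a0=17.900; τ=−ln(0.1274)/17.900=0.115 → t=0.115; u2·a0=0.0931·17.900=1.666; a1+a2=1.616 < 1.666 ≤ a1+…+a3=15.980 → R3 fires; G=7 A=2 Z=2 R=5
Draw 2: a1=1.180, a2=0.436, a3=11.970, a4=1.920, a0=15.506; τ=−ln(0.8791)/15.506=0.008 → t=0.123; u2·a0=0.9693·15.506=15.030; a1+…+a3=13.586 < 15.030 ≤ a1+…+a4=15.506 → R4 fires; G=7 A=2 Z=1 R=6
Draw 3: a1=0.590, a2=0.436, a3=14.364, a4=0.960, a0=16.350; τ=−ln(0.7460)/16.350=0.018 → t=0.141; u2·a0=0.5700·16.350=9.319; a1+a2=1.026 < 9.319 ≤ a1+…+a3=15.390 → R3 fires; G=7 A=2 Z=1 R=5
Draw 4: a1=0.590, a2=0.436, a3=11.970, a4=0.960, a0=13.956; τ=−ln(0.3325)/13.956=0.079 → t=0.220; u2·a0=0.2831·13.956=3.951; a1+a2=1.026 < 3.951 ≤ a1+…+a3=12.996 → R3 fires; G=7 A=2 Z=1 R=4
Draw 5: a1=0.590, a2=0.436, a3=9.576, a4=0.960, a0=11.562; τ=−ln(0.2064)/11.562=0.136 → t=0.357; u2·a0=0.1022·11.562=1.182; a1+a2=1.026 < 1.182 ≤ a1+…+a3=10.602 → R3 fires; G=7 A=2 Z=1 R=3
Draw 6: a1=0.590, a2=0.436, a3=7.182, a4=0.960, a0=9.168; τ=−ln(0.4994)/9.168=0.076 → t=0.432; u2·a0=0.2510·9.168=2.301; a1+a2=1.026 < 2.301 ≤ a1+…+a3=8.208 → R3 fires; G=7 A=2 Z=1 R=2
Draw 7: a1=0.590, a2=0.436, a3=4.788, a4=0.960, a0=6.774; τ=−ln(0.7702)/6.774=0.039 → t=0.471; u2·a0=0.0174·6.774=0.118 ≤ a1=0.590 → R1 fires; G=9 A=1 Z=0 R=4
Draw 8: a1=0.000, a2=0.218, a3=12.312, a4=0.000, a0=12.530; τ=−ln(0.1705)/12.530=0.141 → t=0.612 > T=0.54: stop.
Read off A at T=0.54: 1

A at T = 1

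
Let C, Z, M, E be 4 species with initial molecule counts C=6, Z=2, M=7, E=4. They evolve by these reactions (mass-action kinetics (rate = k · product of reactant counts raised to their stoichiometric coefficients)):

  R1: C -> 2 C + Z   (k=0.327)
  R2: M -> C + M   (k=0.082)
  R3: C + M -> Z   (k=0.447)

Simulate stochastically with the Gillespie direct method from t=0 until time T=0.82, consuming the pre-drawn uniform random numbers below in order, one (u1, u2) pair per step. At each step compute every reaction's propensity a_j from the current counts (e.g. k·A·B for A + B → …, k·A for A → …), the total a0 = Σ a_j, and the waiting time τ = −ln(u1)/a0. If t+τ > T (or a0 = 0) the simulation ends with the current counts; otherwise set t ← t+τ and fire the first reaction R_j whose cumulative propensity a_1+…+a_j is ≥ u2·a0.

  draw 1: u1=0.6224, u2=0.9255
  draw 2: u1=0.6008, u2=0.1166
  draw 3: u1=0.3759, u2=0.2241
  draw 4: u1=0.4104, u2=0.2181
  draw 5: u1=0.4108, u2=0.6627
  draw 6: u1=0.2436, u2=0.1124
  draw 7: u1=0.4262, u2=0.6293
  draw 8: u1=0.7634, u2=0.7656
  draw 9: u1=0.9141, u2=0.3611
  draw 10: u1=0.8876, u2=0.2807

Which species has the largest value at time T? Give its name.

t=0.000: C=6 Z=2 M=7 E=4
Draw 1: a1=1.962, a2=0.574, a3=18.774, a0=21.310; τ=−ln(0.6224)/21.310=0.022 → t=0.022; u2·a0=0.9255·21.310=19.722; a1+a2=2.536 < 19.722 ≤ a1+…+a3=21.310 → R3 fires; C=5 Z=3 M=6 E=4
Draw 2: a1=1.635, a2=0.492, a3=13.410, a0=15.537; τ=−ln(0.6008)/15.537=0.033 → t=0.055; u2·a0=0.1166·15.537=1.812; a1=1.635 < 1.812 ≤ a1+a2=2.127 → R2 fires; C=6 Z=3 M=6 E=4
Draw 3: a1=1.962, a2=0.492, a3=16.092, a0=18.546; τ=−ln(0.3759)/18.546=0.053 → t=0.108; u2·a0=0.2241·18.546=4.156; a1+a2=2.454 < 4.156 ≤ a1+…+a3=18.546 → R3 fires; C=5 Z=4 M=5 E=4
Draw 4: a1=1.635, a2=0.410, a3=11.175, a0=13.220; τ=−ln(0.4104)/13.220=0.067 → t=0.175; u2·a0=0.2181·13.220=2.883; a1+a2=2.045 < 2.883 ≤ a1+…+a3=13.220 → R3 fires; C=4 Z=5 M=4 E=4
Draw 5: a1=1.308, a2=0.328, a3=7.152, a0=8.788; τ=−ln(0.4108)/8.788=0.101 → t=0.276; u2·a0=0.6627·8.788=5.824; a1+a2=1.636 < 5.824 ≤ a1+…+a3=8.788 → R3 fires; C=3 Z=6 M=3 E=4
Draw 6: a1=0.981, a2=0.246, a3=4.023, a0=5.250; τ=−ln(0.2436)/5.250=0.269 → t=0.545; u2·a0=0.1124·5.250=0.590 ≤ a1=0.981 → R1 fires; C=4 Z=7 M=3 E=4
Draw 7: a1=1.308, a2=0.246, a3=5.364, a0=6.918; τ=−ln(0.4262)/6.918=0.123 → t=0.669; u2·a0=0.6293·6.918=4.353; a1+a2=1.554 < 4.353 ≤ a1+…+a3=6.918 → R3 fires; C=3 Z=8 M=2 E=4
Draw 8: a1=0.981, a2=0.164, a3=2.682, a0=3.827; τ=−ln(0.7634)/3.827=0.071 → t=0.739; u2·a0=0.7656·3.827=2.930; a1+a2=1.145 < 2.930 ≤ a1+…+a3=3.827 → R3 fires; C=2 Z=9 M=1 E=4
Draw 9: a1=0.654, a2=0.082, a3=0.894, a0=1.630; τ=−ln(0.9141)/1.630=0.055 → t=0.794; u2·a0=0.3611·1.630=0.589 ≤ a1=0.654 → R1 fires; C=3 Z=10 M=1 E=4
Draw 10: a1=0.981, a2=0.082, a3=1.341, a0=2.404; τ=−ln(0.8876)/2.404=0.050 → t=0.844 > T=0.82: stop.
At T=0.82: C=3 Z=10 M=1 E=4; the largest is Z.

Dominant species at T: Z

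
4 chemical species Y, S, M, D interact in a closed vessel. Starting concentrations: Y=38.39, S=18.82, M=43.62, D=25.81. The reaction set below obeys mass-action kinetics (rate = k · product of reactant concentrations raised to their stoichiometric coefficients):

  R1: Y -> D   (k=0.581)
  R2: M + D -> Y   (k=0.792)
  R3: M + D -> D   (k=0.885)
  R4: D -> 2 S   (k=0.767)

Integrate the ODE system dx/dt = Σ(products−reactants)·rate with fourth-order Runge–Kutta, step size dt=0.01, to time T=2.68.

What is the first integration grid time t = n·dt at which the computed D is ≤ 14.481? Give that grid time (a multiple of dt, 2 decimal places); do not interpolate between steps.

Threshold first reached at t = 0.03

RK4 with dt=0.01: 268 steps to T=2.68. Trajectory (selected grid times):
t=0.00: Y=38.39 S=18.82 M=43.62 D=25.81
t=0.02: Y=47.92 S=19.43 M=22.36 D=15.98
t=0.03: Y=49.96 S=19.66 M=17.44 D=13.83
t=0.30: Y=49.90 S=23.94 M=0.16 D=11.74
t=0.60: Y=41.98 S=30.49 M=0.00 D=16.38
t=0.89: Y=35.47 S=38.41 M=0.00 D=18.93
t=1.19: Y=29.80 S=47.44 M=0.00 D=20.09
t=1.49: Y=25.03 S=56.74 M=0.00 D=20.21
t=1.79: Y=21.03 S=65.93 M=0.00 D=19.62
t=2.08: Y=17.77 S=74.44 M=0.00 D=18.62
t=2.38: Y=14.93 S=82.72 M=0.00 D=17.32
t=2.68: Y=12.54 S=90.37 M=0.00 D=15.89
D(0.02)=15.979 > 14.481 but D(0.03)=13.825 ≤ 14.481, so the first grid time is t=0.03.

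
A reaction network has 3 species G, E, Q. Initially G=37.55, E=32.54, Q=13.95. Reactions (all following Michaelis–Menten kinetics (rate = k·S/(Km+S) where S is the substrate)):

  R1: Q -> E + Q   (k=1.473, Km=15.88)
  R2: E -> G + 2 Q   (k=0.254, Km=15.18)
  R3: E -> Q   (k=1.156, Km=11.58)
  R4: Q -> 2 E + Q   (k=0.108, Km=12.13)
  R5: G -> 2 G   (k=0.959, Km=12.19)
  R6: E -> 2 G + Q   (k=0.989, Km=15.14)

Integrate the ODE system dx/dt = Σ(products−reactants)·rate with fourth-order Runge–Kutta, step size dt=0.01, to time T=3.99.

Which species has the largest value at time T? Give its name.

Dominant species at T: G

RK4 with dt=0.01: 399 steps to T=3.99. Trajectory (selected grid times):
t=0.00: G=37.55 E=32.54 Q=13.95
t=0.44: G=38.54 E=32.15 Q=14.77
t=0.89: G=39.55 E=31.77 Q=15.61
t=1.33: G=40.54 E=31.41 Q=16.43
t=1.77: G=41.52 E=31.06 Q=17.24
t=2.22: G=42.53 E=30.71 Q=18.07
t=2.66: G=43.52 E=30.38 Q=18.88
t=3.10: G=44.50 E=30.06 Q=19.69
t=3.55: G=45.51 E=29.75 Q=20.51
t=3.99: G=46.49 E=29.45 Q=21.31
At T=3.99: G=46.49 E=29.45 Q=21.31; the largest is G.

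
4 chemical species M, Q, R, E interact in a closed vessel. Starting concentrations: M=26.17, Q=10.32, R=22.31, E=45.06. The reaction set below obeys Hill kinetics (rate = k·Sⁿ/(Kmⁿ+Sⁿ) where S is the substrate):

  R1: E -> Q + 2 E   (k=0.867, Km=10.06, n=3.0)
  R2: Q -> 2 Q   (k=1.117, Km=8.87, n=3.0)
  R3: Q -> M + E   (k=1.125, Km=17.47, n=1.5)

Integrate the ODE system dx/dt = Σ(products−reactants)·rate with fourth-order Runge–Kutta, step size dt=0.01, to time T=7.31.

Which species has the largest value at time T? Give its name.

Dominant species at T: E

RK4 with dt=0.01: 731 steps to T=7.31. Trajectory (selected grid times):
t=0.00: M=26.17 Q=10.32 R=22.31 E=45.06
t=0.81: M=26.47 Q=11.30 R=22.31 E=46.05
t=1.62: M=26.79 Q=12.30 R=22.31 E=47.07
t=2.44: M=27.15 Q=13.34 R=22.31 E=48.13
t=3.25: M=27.53 Q=14.37 R=22.31 E=49.21
t=4.06: M=27.93 Q=15.42 R=22.31 E=50.30
t=4.87: M=28.35 Q=16.46 R=22.31 E=51.43
t=5.69: M=28.80 Q=17.52 R=22.31 E=52.58
t=6.50: M=29.27 Q=18.56 R=22.31 E=53.75
t=7.31: M=29.76 Q=19.59 R=22.31 E=54.93
At T=7.31: M=29.76 Q=19.59 R=22.31 E=54.93; the largest is E.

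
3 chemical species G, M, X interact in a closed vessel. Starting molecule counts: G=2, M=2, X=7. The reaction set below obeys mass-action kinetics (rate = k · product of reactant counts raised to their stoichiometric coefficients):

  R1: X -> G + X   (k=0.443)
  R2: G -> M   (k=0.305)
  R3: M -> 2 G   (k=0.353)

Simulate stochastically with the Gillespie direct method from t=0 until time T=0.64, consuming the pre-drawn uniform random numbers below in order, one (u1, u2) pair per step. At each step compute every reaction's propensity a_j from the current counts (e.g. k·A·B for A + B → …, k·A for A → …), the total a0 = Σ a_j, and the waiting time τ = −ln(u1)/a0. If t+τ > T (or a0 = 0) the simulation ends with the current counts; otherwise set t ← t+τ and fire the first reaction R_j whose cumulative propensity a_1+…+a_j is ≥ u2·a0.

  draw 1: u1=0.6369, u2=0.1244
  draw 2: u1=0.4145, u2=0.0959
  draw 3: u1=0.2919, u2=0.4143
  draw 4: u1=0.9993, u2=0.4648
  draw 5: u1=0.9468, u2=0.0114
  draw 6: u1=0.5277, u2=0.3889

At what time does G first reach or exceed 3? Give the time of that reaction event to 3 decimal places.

Threshold first reached at t = 0.102

t=0.000: G=2 M=2 X=7
Draw 1: a1=3.101, a2=0.610, a3=0.706, a0=4.417; τ=−ln(0.6369)/4.417=0.102 → t=0.102; u2·a0=0.1244·4.417=0.549 ≤ a1=3.101 → R1 fires; G=3 M=2 X=7
Draw 2: a1=3.101, a2=0.915, a3=0.706, a0=4.722; τ=−ln(0.4145)/4.722=0.187 → t=0.289; u2·a0=0.0959·4.722=0.453 ≤ a1=3.101 → R1 fires; G=4 M=2 X=7
Draw 3: a1=3.101, a2=1.220, a3=0.706, a0=5.027; τ=−ln(0.2919)/5.027=0.245 → t=0.534; u2·a0=0.4143·5.027=2.083 ≤ a1=3.101 → R1 fires; G=5 M=2 X=7
Draw 4: a1=3.101, a2=1.525, a3=0.706, a0=5.332; τ=−ln(0.9993)/5.332=0.000 → t=0.534; u2·a0=0.4648·5.332=2.478 ≤ a1=3.101 → R1 fires; G=6 M=2 X=7
Draw 5: a1=3.101, a2=1.830, a3=0.706, a0=5.637; τ=−ln(0.9468)/5.637=0.010 → t=0.543; u2·a0=0.0114·5.637=0.064 ≤ a1=3.101 → R1 fires; G=7 M=2 X=7
Draw 6: a1=3.101, a2=2.135, a3=0.706, a0=5.942; τ=−ln(0.5277)/5.942=0.108 → t=0.651 > T=0.64: stop.
G first becomes ≥ 3 when it reaches 3 at the event at t=0.102.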